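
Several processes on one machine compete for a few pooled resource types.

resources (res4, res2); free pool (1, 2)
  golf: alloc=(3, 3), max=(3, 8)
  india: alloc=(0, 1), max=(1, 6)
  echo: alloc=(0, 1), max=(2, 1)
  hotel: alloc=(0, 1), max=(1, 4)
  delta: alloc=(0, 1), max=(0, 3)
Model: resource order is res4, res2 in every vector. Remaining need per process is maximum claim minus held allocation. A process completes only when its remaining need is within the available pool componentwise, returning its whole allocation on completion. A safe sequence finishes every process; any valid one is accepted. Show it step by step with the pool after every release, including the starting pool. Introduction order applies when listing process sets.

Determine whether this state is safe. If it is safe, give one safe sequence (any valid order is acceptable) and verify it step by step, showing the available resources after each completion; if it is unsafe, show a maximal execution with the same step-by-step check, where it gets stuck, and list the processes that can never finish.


UNSAFE.
Key observation: after delta, hotel the pool peaks at (1, 4), and each blocked process is short somewhere: golf on res2; india on res2; echo on res4.
Going as far as possible: delta, hotel; after that, nothing fits. Verifying each step:
  pool = (1, 2)
  delta needs (0, 2) <= (1, 2) -> finishes; pool += (0, 1) = (1, 3)
  hotel needs (1, 3) <= (1, 3) -> finishes; pool += (0, 1) = (1, 4)
  blocked: golf wants (0, 5), pool (1, 4) — not enough res2
  blocked: india wants (1, 5), pool (1, 4) — not enough res2
  blocked: echo wants (2, 0), pool (1, 4) — not enough res4
Never able to finish: golf, india and echo.


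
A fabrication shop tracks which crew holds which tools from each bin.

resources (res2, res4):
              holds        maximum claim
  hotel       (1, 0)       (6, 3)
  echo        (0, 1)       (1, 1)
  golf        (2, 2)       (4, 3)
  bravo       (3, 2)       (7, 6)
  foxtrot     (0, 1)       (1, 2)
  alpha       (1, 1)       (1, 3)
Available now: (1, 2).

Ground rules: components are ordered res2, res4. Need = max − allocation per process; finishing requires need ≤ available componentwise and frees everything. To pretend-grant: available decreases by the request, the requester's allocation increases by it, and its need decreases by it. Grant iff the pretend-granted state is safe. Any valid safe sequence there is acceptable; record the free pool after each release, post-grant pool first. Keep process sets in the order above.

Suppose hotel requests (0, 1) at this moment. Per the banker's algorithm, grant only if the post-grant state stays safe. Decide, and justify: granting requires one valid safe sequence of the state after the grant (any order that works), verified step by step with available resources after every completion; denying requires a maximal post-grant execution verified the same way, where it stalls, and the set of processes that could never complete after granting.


GRANT. The post-grant state is safe; one safe sequence: foxtrot, alpha, golf, bravo, echo, hotel.
Key observation: after the grant the pool drops to (1, 1), which still lets foxtrot finish first and unwind the rest.
Check on the post-grant state, step by step:
  pool = (1, 1)
  foxtrot: need (1, 1) fits (1, 1); releases (0, 1), pool now (1, 2)
  alpha: need (0, 2) fits (1, 2); releases (1, 1), pool now (2, 3)
  golf: need (2, 1) fits (2, 3); releases (2, 2), pool now (4, 5)
  bravo: need (4, 4) fits (4, 5); releases (3, 2), pool now (7, 7)
  echo: need (1, 0) fits (7, 7); releases (0, 1), pool now (7, 8)
  hotel: need (5, 2) fits (7, 8); releases (1, 1), pool now (8, 9)


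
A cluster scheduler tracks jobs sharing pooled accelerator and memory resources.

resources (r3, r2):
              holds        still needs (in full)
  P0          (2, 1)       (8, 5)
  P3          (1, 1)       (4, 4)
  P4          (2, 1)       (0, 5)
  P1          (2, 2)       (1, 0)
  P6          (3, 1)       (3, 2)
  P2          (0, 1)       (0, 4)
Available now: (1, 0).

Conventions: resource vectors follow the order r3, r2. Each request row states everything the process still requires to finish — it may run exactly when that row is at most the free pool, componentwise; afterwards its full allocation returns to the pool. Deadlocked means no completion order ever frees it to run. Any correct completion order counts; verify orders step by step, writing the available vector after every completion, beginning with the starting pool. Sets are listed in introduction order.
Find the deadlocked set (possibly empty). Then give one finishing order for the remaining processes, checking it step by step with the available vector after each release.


Deadlocked set: P0, P3, P4 and P2.
Key observation: r2 is the bottleneck — with P1, P6 done the pool holds (6, 3), short of every remaining need.
The rest can finish in the order P1, P6. Walking it through:
  pool = (1, 0)
  P1 needs (1, 0) <= (1, 0) -> finishes; pool += (2, 2) = (3, 2)
  P6 needs (3, 2) <= (3, 2) -> finishes; pool += (3, 1) = (6, 3)
The blocked processes can never fit:
  P0 still needs (8, 5) but only (6, 3) is free — short on r3 and r2
  P3 still needs (4, 4) but only (6, 3) is free — short on r2
  P4 still needs (0, 5) but only (6, 3) is free — short on r2
  P2 still needs (0, 4) but only (6, 3) is free — short on r2


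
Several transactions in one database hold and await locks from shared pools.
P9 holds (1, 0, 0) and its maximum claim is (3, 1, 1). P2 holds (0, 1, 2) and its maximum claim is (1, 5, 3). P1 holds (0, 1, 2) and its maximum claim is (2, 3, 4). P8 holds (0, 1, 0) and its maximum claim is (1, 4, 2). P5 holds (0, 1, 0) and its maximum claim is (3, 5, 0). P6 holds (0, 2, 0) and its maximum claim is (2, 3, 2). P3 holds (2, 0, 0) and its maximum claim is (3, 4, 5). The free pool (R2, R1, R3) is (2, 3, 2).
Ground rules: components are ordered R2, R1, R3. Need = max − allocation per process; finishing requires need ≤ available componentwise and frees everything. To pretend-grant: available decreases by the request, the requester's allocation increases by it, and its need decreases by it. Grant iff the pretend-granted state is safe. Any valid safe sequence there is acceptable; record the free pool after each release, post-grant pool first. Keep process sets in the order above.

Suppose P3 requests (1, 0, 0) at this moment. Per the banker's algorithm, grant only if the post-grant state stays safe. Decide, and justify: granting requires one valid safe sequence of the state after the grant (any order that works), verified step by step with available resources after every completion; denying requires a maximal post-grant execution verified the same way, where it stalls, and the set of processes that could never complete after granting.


DENY — the pretend-granted state is unsafe.
Key observation: after P8, P2 the pool peaks at (1, 5, 4), and each blocked process is short somewhere: P9 on R2; P1 on R2; P5 on R2; P6 on R2; P3 on R3.
After a pretend grant, a maximal execution: P8, P2 — then nothing else fits. Check, step by step:
  pool = (1, 3, 2)
  P8 needs (1, 3, 2) <= (1, 3, 2) -> finishes; pool += (0, 1, 0) = (1, 4, 2)
  P2 needs (1, 4, 1) <= (1, 4, 2) -> finishes; pool += (0, 1, 2) = (1, 5, 4)
  P9 still needs (2, 1, 1) but only (1, 5, 4) is free — short on R2
  P1 still needs (2, 2, 2) but only (1, 5, 4) is free — short on R2
  P5 still needs (3, 4, 0) but only (1, 5, 4) is free — short on R2
  P6 still needs (2, 1, 2) but only (1, 5, 4) is free — short on R2
  P3 still needs (0, 4, 5) but only (1, 5, 4) is free — short on R3
Had the request been granted, P9, P1, P5, P6 and P3 could never finish.


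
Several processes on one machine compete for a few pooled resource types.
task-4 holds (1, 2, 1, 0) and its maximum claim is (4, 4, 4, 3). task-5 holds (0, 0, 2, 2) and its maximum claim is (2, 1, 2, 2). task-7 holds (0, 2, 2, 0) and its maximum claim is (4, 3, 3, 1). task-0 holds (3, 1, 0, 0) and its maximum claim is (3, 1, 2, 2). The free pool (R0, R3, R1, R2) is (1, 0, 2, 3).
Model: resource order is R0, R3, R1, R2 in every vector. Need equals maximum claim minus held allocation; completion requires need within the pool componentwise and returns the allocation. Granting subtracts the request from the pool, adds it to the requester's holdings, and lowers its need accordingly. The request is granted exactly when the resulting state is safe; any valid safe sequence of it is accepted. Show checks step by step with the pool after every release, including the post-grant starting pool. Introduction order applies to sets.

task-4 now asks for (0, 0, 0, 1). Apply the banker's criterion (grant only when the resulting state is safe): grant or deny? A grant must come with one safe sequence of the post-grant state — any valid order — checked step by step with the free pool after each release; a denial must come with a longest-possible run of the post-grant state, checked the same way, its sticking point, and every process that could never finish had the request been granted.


GRANT. The post-grant state is safe; one safe sequence: task-0, task-7, task-5, task-4.
Key observation: granting shrinks the pool to (1, 0, 2, 2), yet task-0 still fits and the chain goes through.
Check on the post-grant state, step by step:
  pool = (1, 0, 2, 2)
  task-0: need (0, 0, 2, 2) fits (1, 0, 2, 2); releases (3, 1, 0, 0), pool now (4, 1, 2, 2)
  task-7: need (4, 1, 1, 1) fits (4, 1, 2, 2); releases (0, 2, 2, 0), pool now (4, 3, 4, 2)
  task-5: need (2, 1, 0, 0) fits (4, 3, 4, 2); releases (0, 0, 2, 2), pool now (4, 3, 6, 4)
  task-4: need (3, 2, 3, 2) fits (4, 3, 6, 4); releases (1, 2, 1, 1), pool now (5, 5, 7, 5)


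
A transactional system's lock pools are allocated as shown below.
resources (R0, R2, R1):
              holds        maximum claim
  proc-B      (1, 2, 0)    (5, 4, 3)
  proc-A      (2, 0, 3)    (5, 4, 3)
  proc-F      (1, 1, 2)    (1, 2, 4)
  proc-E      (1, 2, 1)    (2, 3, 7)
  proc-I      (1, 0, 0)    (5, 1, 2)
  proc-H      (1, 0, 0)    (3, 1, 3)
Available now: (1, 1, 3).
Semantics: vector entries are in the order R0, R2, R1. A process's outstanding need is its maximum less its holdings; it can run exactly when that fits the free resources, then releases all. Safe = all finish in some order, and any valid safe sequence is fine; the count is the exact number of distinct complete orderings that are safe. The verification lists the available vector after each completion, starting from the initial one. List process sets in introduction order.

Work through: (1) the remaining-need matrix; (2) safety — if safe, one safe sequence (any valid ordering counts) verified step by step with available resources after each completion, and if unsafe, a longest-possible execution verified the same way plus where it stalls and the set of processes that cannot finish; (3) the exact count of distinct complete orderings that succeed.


(1) Remaining need (order R0, R2, R1):
  proc-B: (4, 2, 3)
  proc-A: (3, 4, 0)
  proc-F: (0, 1, 2)
  proc-E: (1, 1, 6)
  proc-I: (4, 1, 2)
  proc-H: (2, 1, 3)
(2) The state is UNSAFE.
Key observation: after proc-F, proc-H the pool peaks at (3, 2, 5), and each blocked process is short somewhere: proc-B on R0; proc-A on R2; proc-E on R1; proc-I on R0.
The run proc-F, proc-H cannot be extended any further. Walking it through:
  pool = (1, 1, 3)
  run proc-F (needs (0, 1, 2), free (1, 1, 3)); after release of (1, 1, 2) the pool is (2, 2, 5)
  run proc-H (needs (2, 1, 3), free (2, 2, 5)); after release of (1, 0, 0) the pool is (3, 2, 5)
  blocked: proc-B wants (4, 2, 3), pool (3, 2, 5) — not enough R0
  blocked: proc-A wants (3, 4, 0), pool (3, 2, 5) — not enough R2
  blocked: proc-E wants (1, 1, 6), pool (3, 2, 5) — not enough R1
  blocked: proc-I wants (4, 1, 2), pool (3, 2, 5) — not enough R0
Never able to finish: proc-B, proc-A, proc-E and proc-I.
(3) Exactly 0 of the possible complete orderings are safe sequences.


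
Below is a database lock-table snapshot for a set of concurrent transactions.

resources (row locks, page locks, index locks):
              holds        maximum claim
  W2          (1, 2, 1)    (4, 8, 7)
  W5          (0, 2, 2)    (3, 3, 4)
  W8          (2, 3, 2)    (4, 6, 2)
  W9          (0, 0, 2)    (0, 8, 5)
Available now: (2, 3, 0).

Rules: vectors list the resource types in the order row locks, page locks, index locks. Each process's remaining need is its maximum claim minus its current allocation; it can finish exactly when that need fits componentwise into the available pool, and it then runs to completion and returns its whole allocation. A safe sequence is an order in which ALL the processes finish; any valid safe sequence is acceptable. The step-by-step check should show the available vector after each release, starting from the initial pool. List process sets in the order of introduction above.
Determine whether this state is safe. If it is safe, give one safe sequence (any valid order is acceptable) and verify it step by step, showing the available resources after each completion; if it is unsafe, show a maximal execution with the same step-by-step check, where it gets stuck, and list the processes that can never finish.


SAFE, for example via the order W8, W5, W9, W2.
Key observation: W8 marks the first exact bind of the order: its need (2, 3, 0) fits the free (2, 3, 0) with zero slack on a requested resource.
Verifying each step:
  pool = (2, 3, 0)
  W8: need (2, 3, 0) fits (2, 3, 0); releases (2, 3, 2), pool now (4, 6, 2)
  W5: need (3, 1, 2) fits (4, 6, 2); releases (0, 2, 2), pool now (4, 8, 4)
  W9: need (0, 8, 3) fits (4, 8, 4); releases (0, 0, 2), pool now (4, 8, 6)
  W2: need (3, 6, 6) fits (4, 8, 6); releases (1, 2, 1), pool now (5, 10, 7)


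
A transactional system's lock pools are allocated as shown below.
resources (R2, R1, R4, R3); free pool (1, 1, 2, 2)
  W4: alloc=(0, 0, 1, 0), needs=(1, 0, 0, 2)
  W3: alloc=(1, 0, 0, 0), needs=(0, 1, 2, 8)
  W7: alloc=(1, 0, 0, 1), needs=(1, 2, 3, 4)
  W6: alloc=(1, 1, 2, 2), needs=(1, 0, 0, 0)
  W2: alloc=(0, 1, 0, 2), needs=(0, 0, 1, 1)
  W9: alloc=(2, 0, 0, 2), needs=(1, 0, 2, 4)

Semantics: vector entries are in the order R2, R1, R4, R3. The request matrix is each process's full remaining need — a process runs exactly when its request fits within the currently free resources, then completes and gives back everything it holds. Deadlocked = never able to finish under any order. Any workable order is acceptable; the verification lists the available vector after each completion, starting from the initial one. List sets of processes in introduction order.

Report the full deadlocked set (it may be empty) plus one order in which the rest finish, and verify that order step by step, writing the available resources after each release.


The deadlocked set is empty.
Key observation: starting with W6, each completion frees enough for the next — no one is permanently blocked.
The rest can finish in the order W6, W7, W9, W2, W4, W3. Step-by-step check:
  pool = (1, 1, 2, 2)
  W6: need (1, 0, 0, 0) fits (1, 1, 2, 2); releases (1, 1, 2, 2), pool now (2, 2, 4, 4)
  W7: need (1, 2, 3, 4) fits (2, 2, 4, 4); releases (1, 0, 0, 1), pool now (3, 2, 4, 5)
  W9: need (1, 0, 2, 4) fits (3, 2, 4, 5); releases (2, 0, 0, 2), pool now (5, 2, 4, 7)
  W2: need (0, 0, 1, 1) fits (5, 2, 4, 7); releases (0, 1, 0, 2), pool now (5, 3, 4, 9)
  W4: need (1, 0, 0, 2) fits (5, 3, 4, 9); releases (0, 0, 1, 0), pool now (5, 3, 5, 9)
  W3: need (0, 1, 2, 8) fits (5, 3, 5, 9); releases (1, 0, 0, 0), pool now (6, 3, 5, 9)


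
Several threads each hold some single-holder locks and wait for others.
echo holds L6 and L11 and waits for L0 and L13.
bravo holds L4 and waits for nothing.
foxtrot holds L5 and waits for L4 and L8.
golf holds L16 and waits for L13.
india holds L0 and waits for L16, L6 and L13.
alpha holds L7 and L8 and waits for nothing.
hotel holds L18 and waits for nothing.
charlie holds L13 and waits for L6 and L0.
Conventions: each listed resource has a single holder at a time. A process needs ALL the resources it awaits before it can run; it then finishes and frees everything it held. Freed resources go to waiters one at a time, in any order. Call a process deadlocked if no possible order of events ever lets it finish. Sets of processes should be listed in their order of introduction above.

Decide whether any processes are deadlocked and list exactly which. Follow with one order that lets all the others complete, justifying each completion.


The deadlocked set is echo, golf, india and charlie.
Key observation: the loop echo -> india -> echo blocks itself forever; golf and charlie are caught in further circular waits.
The rest can finish in the order bravo, alpha, foxtrot, hotel.
Verifying each step:
  run bravo (it waits on nothing); releases L4
  run alpha (it waits on nothing); releases L7 and L8
  run foxtrot (all its waits — L4 and L8 — are resolved); releases L5
  run hotel (it waits on nothing); releases L18


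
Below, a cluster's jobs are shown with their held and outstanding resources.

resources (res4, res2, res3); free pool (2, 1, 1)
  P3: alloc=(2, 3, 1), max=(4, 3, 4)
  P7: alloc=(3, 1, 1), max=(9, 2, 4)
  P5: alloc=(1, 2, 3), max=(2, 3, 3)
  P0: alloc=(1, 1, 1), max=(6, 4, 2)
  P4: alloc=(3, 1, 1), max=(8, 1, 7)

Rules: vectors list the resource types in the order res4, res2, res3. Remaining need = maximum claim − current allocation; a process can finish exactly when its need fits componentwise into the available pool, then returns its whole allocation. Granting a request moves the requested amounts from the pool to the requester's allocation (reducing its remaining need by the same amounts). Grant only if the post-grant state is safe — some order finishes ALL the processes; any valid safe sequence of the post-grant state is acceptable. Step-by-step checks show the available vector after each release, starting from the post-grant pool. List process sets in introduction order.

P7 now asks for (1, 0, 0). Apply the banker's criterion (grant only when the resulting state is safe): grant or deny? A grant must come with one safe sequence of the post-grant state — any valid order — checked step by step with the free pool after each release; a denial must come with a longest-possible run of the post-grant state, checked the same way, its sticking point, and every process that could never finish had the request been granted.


DENY: after the grant no complete ordering would exist.
Key observation: P5, P3 can finish, but then (4, 6, 5) is all there is, and the blocked group's res4 demands exceed it.
Pretend the grant happened; the run P5, P3 goes as far as possible. Step-by-step check:
  pool = (1, 1, 1)
  P5 needs (1, 1, 0) <= (1, 1, 1) -> finishes; pool += (1, 2, 3) = (2, 3, 4)
  P3 needs (2, 0, 3) <= (2, 3, 4) -> finishes; pool += (2, 3, 1) = (4, 6, 5)
  blocked: P7 wants (5, 1, 3), pool (4, 6, 5) — not enough res4
  blocked: P0 wants (5, 3, 1), pool (4, 6, 5) — not enough res4
  blocked: P4 wants (5, 0, 6), pool (4, 6, 5) — not enough res4 and res3
Had the request been granted, P7, P0 and P4 could never finish.


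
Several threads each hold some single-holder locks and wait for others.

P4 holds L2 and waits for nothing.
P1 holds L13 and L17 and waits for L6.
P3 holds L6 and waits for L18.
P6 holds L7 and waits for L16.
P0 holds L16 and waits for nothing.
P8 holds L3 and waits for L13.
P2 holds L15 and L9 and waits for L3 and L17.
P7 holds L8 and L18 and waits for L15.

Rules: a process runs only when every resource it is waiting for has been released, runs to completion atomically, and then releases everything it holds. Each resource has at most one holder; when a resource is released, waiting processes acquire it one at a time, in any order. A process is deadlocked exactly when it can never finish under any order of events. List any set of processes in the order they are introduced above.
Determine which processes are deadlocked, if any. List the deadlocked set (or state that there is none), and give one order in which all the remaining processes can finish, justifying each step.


Deadlocked: P1, P3, P8, P2 and P7.
Key observation: P1 -> P3 -> P7 -> P2 -> P1 is a circular wait — nothing in it can go first; P8 is caught in further circular waits.
One completion order for the rest: P0, P4, P6.
Verifying each step:
  run P0 (it waits on nothing); releases L16
  run P4 (it waits on nothing); releases L2
  P6 waits on L16 — all released -> runs and releases L7


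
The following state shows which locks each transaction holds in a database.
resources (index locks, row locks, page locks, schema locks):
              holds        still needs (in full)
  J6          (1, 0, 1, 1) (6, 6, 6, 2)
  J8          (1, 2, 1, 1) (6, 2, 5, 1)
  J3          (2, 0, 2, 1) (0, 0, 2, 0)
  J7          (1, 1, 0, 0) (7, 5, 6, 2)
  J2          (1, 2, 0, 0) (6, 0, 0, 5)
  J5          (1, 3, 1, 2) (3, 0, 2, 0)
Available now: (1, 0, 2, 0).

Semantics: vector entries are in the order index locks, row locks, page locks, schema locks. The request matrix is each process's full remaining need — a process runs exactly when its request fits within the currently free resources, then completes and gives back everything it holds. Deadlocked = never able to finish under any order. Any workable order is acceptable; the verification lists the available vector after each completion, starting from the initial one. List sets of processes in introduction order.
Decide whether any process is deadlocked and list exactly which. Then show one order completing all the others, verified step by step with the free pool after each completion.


Deadlocked: J6, J8, J7 and J2.
Key observation: once J3, J5 finish, the pool peaks at (4, 3, 5, 3) — and every remaining process still needs more index locks than that.
A valid finishing order for the others: J3, J5. Step-by-step check:
  pool = (1, 0, 2, 0)
  J3: need (0, 0, 2, 0) fits (1, 0, 2, 0); releases (2, 0, 2, 1), pool now (3, 0, 4, 1)
  J5: need (3, 0, 2, 0) fits (3, 0, 4, 1); releases (1, 3, 1, 2), pool now (4, 3, 5, 3)
The stuck group stays short no matter what:
  J6 cannot run: need (6, 6, 6, 2) vs free (4, 3, 5, 3) (insufficient index locks, row locks and page locks)
  J8 cannot run: need (6, 2, 5, 1) vs free (4, 3, 5, 3) (insufficient index locks)
  J7 cannot run: need (7, 5, 6, 2) vs free (4, 3, 5, 3) (insufficient index locks, row locks and page locks)
  J2 cannot run: need (6, 0, 0, 5) vs free (4, 3, 5, 3) (insufficient index locks and schema locks)


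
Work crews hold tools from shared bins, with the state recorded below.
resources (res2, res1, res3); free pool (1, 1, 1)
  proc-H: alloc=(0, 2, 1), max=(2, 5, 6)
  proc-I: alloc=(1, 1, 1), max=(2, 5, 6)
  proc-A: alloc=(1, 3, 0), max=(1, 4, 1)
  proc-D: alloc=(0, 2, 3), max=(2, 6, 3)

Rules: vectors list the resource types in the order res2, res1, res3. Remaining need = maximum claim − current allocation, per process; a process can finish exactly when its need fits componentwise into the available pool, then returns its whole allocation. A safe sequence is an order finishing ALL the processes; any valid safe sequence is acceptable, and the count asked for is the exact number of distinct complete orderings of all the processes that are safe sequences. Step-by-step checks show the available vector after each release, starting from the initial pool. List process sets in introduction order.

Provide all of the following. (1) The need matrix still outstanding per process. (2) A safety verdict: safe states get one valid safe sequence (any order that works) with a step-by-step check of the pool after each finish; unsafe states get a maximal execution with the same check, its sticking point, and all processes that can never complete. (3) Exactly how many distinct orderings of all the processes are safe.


(1) Outstanding need per process (order res2, res1, res3):
  proc-H: (2, 3, 5)
  proc-I: (1, 4, 5)
  proc-A: (0, 1, 1)
  proc-D: (2, 4, 0)
(2) UNSAFE.
Key observation: proc-A, proc-D can finish, but then (2, 6, 4) is all there is, and the blocked group's res3 demands exceed it.
The run proc-A, proc-D cannot be extended any further. Check, step by step:
  pool = (1, 1, 1)
  proc-A: need (0, 1, 1) fits (1, 1, 1); releases (1, 3, 0), pool now (2, 4, 1)
  proc-D: need (2, 4, 0) fits (2, 4, 1); releases (0, 2, 3), pool now (2, 6, 4)
  proc-H cannot run: need (2, 3, 5) vs free (2, 6, 4) (insufficient res3)
  proc-I cannot run: need (1, 4, 5) vs free (2, 6, 4) (insufficient res3)
Never able to finish: proc-H and proc-I.
(3) Exactly 0 of the possible complete orderings are safe sequences.


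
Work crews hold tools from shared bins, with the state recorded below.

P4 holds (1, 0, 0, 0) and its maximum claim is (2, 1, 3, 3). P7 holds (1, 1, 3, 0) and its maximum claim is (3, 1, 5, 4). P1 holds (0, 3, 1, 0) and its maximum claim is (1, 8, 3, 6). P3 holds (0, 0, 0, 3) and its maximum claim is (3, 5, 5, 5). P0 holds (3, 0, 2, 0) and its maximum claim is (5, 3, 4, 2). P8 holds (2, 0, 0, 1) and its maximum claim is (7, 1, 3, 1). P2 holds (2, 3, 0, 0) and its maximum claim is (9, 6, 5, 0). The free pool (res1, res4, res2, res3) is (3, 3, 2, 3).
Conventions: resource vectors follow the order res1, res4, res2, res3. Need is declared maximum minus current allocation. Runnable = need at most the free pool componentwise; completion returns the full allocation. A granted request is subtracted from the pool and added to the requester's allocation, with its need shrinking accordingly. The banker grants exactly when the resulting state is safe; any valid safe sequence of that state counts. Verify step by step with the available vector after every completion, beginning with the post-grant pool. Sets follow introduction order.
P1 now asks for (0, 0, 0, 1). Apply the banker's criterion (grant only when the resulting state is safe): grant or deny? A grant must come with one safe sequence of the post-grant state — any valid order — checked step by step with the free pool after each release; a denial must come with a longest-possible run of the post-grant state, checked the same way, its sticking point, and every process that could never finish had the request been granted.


DENY. Granting would leave the state unsafe.
Key observation: after P0, P8, P4 the pool peaks at (9, 3, 4, 3), and each blocked process is short somewhere: P7 on res3; P1 on res4, res3; P3 on res4, res2; P2 on res2.
On the post-grant state, P0, P8, P4 is a maximal run — nothing extends it. Verifying each step:
  pool = (3, 3, 2, 2)
  P0: need (2, 3, 2, 2) fits (3, 3, 2, 2); releases (3, 0, 2, 0), pool now (6, 3, 4, 2)
  P8: need (5, 1, 3, 0) fits (6, 3, 4, 2); releases (2, 0, 0, 1), pool now (8, 3, 4, 3)
  P4: need (1, 1, 3, 3) fits (8, 3, 4, 3); releases (1, 0, 0, 0), pool now (9, 3, 4, 3)
  blocked: P7 wants (2, 0, 2, 4), pool (9, 3, 4, 3) — not enough res3
  blocked: P1 wants (1, 5, 2, 5), pool (9, 3, 4, 3) — not enough res4 and res3
  blocked: P3 wants (3, 5, 5, 2), pool (9, 3, 4, 3) — not enough res4 and res2
  blocked: P2 wants (7, 3, 5, 0), pool (9, 3, 4, 3) — not enough res2
Processes that could never finish after the grant: P7, P1, P3 and P2.


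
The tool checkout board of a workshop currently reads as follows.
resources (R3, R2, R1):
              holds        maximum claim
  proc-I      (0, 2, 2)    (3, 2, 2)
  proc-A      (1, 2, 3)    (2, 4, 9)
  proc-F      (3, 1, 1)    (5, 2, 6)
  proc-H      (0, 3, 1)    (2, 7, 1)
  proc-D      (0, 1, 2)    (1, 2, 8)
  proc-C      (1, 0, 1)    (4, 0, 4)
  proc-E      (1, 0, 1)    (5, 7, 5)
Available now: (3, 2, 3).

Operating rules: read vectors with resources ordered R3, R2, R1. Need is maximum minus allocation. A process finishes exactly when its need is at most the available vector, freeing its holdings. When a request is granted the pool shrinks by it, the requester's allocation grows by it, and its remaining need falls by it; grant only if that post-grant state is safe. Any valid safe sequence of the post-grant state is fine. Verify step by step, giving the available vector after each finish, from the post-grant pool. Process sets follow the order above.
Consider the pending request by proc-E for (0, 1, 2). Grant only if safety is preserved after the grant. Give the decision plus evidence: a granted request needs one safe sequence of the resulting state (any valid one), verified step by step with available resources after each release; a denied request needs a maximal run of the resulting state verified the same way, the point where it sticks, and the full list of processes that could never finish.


DENY: after the grant no complete ordering would exist.
Key observation: after proc-I, proc-C the pool peaks at (4, 3, 4), and each blocked process is short somewhere: proc-A on R1; proc-F on R1; proc-H on R2; proc-D on R1; proc-E on R2.
On the post-grant state, proc-I, proc-C is a maximal run — nothing extends it. Walking it through:
  pool = (3, 1, 1)
  proc-I: need (3, 0, 0) fits (3, 1, 1); releases (0, 2, 2), pool now (3, 3, 3)
  proc-C: need (3, 0, 3) fits (3, 3, 3); releases (1, 0, 1), pool now (4, 3, 4)
  proc-A cannot run: need (1, 2, 6) vs free (4, 3, 4) (insufficient R1)
  proc-F cannot run: need (2, 1, 5) vs free (4, 3, 4) (insufficient R1)
  proc-H cannot run: need (2, 4, 0) vs free (4, 3, 4) (insufficient R2)
  proc-D cannot run: need (1, 1, 6) vs free (4, 3, 4) (insufficient R1)
  proc-E cannot run: need (4, 6, 2) vs free (4, 3, 4) (insufficient R2)
Processes that could never finish after the grant: proc-A, proc-F, proc-H, proc-D and proc-E.


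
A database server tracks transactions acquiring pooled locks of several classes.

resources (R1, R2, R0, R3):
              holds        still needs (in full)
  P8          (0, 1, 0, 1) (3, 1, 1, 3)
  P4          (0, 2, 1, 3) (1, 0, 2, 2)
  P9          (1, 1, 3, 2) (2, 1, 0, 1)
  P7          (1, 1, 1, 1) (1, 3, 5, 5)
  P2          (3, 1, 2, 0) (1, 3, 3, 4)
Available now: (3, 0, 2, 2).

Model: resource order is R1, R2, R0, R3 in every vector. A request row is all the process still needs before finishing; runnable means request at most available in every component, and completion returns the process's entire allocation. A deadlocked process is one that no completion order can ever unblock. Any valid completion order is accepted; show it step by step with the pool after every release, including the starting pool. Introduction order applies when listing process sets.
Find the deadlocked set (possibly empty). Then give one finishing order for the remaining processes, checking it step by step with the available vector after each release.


The deadlocked set is empty.
Key observation: there is always a runnable process — P4 first — so the state unwinds completely.
The rest can finish in the order P4, P9, P8, P2, P7. Verifying each step:
  pool = (3, 0, 2, 2)
  P4 needs (1, 0, 2, 2) <= (3, 0, 2, 2) -> finishes; pool += (0, 2, 1, 3) = (3, 2, 3, 5)
  P9 needs (2, 1, 0, 1) <= (3, 2, 3, 5) -> finishes; pool += (1, 1, 3, 2) = (4, 3, 6, 7)
  P8 needs (3, 1, 1, 3) <= (4, 3, 6, 7) -> finishes; pool += (0, 1, 0, 1) = (4, 4, 6, 8)
  P2 needs (1, 3, 3, 4) <= (4, 4, 6, 8) -> finishes; pool += (3, 1, 2, 0) = (7, 5, 8, 8)
  P7 needs (1, 3, 5, 5) <= (7, 5, 8, 8) -> finishes; pool += (1, 1, 1, 1) = (8, 6, 9, 9)


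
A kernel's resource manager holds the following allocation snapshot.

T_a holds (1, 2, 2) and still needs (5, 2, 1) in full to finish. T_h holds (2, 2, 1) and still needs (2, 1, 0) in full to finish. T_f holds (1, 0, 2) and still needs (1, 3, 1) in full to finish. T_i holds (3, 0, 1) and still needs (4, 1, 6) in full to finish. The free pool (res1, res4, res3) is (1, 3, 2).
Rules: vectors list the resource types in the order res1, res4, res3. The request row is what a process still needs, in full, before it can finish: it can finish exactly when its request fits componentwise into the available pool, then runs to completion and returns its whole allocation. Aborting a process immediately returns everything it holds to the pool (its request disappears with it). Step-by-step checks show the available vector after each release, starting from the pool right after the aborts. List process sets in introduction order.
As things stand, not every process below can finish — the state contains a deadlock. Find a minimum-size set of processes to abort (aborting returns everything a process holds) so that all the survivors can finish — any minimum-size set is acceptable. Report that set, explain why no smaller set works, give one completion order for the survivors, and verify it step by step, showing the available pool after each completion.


The answer: abort T_a.
Key observation: T_i had no path to completion before; after the abort of T_a ((1, 2, 2) returned), step 3 is where it fits.
Why nothing smaller works: aborting no one leaves the state deadlocked as given.
One survivor order: T_h, T_f, T_i. Check, step by step (post-abort pool first):
  pool = (2, 5, 4)
  T_h needs (2, 1, 0) <= (2, 5, 4) -> finishes; pool += (2, 2, 1) = (4, 7, 5)
  T_f needs (1, 3, 1) <= (4, 7, 5) -> finishes; pool += (1, 0, 2) = (5, 7, 7)
  T_i needs (4, 1, 6) <= (5, 7, 7) -> finishes; pool += (3, 0, 1) = (8, 7, 8)


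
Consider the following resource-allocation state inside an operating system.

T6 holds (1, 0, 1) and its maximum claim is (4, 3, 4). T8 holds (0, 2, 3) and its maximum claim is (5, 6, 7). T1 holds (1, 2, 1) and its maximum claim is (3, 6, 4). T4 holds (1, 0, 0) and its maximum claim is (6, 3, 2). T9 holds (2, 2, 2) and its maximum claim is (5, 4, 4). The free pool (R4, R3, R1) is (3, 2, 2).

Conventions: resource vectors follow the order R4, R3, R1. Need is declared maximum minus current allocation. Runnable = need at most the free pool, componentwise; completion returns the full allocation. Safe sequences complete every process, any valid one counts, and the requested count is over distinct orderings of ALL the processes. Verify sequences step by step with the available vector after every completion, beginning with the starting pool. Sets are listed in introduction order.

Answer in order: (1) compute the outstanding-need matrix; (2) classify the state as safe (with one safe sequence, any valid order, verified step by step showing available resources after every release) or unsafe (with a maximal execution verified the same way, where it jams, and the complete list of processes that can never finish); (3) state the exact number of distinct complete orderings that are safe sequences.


(1) Need matrix, components ordered R4, R3, R1:
  T6: (3, 3, 3)
  T8: (5, 4, 4)
  T1: (2, 4, 3)
  T4: (5, 3, 2)
  T9: (3, 2, 2)
(2) The state is SAFE; one workable sequence: T9, T8, T6, T1, T4.
Key observation: at T9 the run first touches a limit — (3, 2, 2) against (3, 2, 2), exact on a resource it actually requests.
Step-by-step check:
  pool = (3, 2, 2)
  run T9 (needs (3, 2, 2), free (3, 2, 2)); after release of (2, 2, 2) the pool is (5, 4, 4)
  run T8 (needs (5, 4, 4), free (5, 4, 4)); after release of (0, 2, 3) the pool is (5, 6, 7)
  run T6 (needs (3, 3, 3), free (5, 6, 7)); after release of (1, 0, 1) the pool is (6, 6, 8)
  run T1 (needs (2, 4, 3), free (6, 6, 8)); after release of (1, 2, 1) the pool is (7, 8, 9)
  run T4 (needs (5, 3, 2), free (7, 8, 9)); after release of (1, 0, 0) the pool is (8, 8, 9)
(3) Precisely 24 of the possible complete orderings are safe sequences.


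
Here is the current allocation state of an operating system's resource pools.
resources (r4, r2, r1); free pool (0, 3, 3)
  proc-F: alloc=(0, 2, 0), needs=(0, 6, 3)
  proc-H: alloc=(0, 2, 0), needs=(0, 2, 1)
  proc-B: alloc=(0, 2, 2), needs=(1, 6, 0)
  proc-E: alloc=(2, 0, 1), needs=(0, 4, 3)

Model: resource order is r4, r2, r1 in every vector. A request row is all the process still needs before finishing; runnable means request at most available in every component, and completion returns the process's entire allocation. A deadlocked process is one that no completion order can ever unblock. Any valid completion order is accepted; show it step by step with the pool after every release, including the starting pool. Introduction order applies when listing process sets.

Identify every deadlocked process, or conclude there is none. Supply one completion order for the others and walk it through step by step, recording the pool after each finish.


The deadlocked set is proc-F and proc-B.
Key observation: the wall is r2: completing proc-H, proc-E brings the pool only to (2, 5, 4), and all the rest need more.
One completion order for the rest: proc-H, proc-E. Step-by-step check:
  pool = (0, 3, 3)
  run proc-H (needs (0, 2, 1), free (0, 3, 3)); after release of (0, 2, 0) the pool is (0, 5, 3)
  run proc-E (needs (0, 4, 3), free (0, 5, 3)); after release of (2, 0, 1) the pool is (2, 5, 4)
The blocked processes can never fit:
  blocked: proc-F wants (0, 6, 3), pool (2, 5, 4) — not enough r2
  blocked: proc-B wants (1, 6, 0), pool (2, 5, 4) — not enough r2


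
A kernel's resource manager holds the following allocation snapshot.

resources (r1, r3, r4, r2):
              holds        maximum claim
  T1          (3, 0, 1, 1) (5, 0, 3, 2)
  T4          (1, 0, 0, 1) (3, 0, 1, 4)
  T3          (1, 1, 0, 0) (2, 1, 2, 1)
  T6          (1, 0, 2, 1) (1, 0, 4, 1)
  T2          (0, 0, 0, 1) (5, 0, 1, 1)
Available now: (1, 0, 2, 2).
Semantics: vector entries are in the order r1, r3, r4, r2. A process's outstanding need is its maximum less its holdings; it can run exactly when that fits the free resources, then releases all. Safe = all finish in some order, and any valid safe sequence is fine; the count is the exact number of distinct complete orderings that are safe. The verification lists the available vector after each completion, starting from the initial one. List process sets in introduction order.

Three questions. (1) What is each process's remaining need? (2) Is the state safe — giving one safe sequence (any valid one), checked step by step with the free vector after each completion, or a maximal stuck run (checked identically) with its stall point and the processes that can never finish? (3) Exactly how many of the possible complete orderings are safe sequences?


(1) Need matrix, components ordered r1, r3, r4, r2:
  T1: (2, 0, 2, 1)
  T4: (2, 0, 1, 3)
  T3: (1, 0, 2, 1)
  T6: (0, 0, 2, 0)
  T2: (5, 0, 1, 0)
(2) SAFE. One safe sequence: T6, T1, T3, T2, T4.
Key observation: the first exact fit in this order is T6 — it needs (0, 0, 2, 0) with (1, 0, 2, 2) free, meeting a requested resource to the last unit.
Step-by-step check:
  pool = (1, 0, 2, 2)
  T6: need (0, 0, 2, 0) fits (1, 0, 2, 2); releases (1, 0, 2, 1), pool now (2, 0, 4, 3)
  T1: need (2, 0, 2, 1) fits (2, 0, 4, 3); releases (3, 0, 1, 1), pool now (5, 0, 5, 4)
  T3: need (1, 0, 2, 1) fits (5, 0, 5, 4); releases (1, 1, 0, 0), pool now (6, 1, 5, 4)
  T2: need (5, 0, 1, 0) fits (6, 1, 5, 4); releases (0, 0, 0, 1), pool now (6, 1, 5, 5)
  T4: need (2, 0, 1, 3) fits (6, 1, 5, 5); releases (1, 0, 0, 1), pool now (7, 1, 5, 6)
(3) Precisely 21 of the possible complete orderings are safe sequences.


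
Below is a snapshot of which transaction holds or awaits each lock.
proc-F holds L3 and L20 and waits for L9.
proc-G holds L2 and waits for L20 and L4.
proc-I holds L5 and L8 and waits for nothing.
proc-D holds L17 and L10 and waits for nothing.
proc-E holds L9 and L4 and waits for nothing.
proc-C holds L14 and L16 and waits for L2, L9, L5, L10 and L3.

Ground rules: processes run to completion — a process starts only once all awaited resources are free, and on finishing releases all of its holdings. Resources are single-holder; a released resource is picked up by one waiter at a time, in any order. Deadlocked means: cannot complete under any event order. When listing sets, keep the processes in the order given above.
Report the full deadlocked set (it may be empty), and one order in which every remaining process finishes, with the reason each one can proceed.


The deadlocked set is empty.
Key observation: the wait graph is acyclic; completion cascades from the unblocked processes through everyone else.
The rest can finish in the order proc-D, proc-E, proc-F, proc-G, proc-I, proc-C.
Step-by-step check:
  proc-D: no waits; runs immediately, freeing L17 and L10
  proc-E: no waits; runs immediately, freeing L9 and L4
  run proc-F (all its waits — L9 — are resolved); releases L3 and L20
  run proc-G (all its waits — L20 and L4 — are resolved); releases L2
  proc-I: no waits; runs immediately, freeing L5 and L8
  run proc-C (all its waits — L2, L9, L5, L10 and L3 — are resolved); releases L14 and L16
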